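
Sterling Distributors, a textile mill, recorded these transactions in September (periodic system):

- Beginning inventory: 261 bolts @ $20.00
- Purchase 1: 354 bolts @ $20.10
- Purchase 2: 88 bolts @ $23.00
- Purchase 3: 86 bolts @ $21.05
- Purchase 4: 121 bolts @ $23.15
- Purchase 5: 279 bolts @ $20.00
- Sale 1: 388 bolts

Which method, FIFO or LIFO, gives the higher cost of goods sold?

LIFO

FIFO COGS: 261 @ $20.00 + 127 @ $20.10 = $7,772.70
LIFO COGS: 279 @ $20.00 + 109 @ $23.15 = $8,103.35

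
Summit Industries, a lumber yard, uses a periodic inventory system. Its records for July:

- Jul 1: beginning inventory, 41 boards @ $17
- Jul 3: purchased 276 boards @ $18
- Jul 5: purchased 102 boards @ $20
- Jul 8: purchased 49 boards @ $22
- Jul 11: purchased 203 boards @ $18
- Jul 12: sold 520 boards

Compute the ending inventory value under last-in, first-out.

Jul 12, 520 sold [LIFO — newest first]: 203 @ $18 + 49 @ $22 + 102 @ $20 + 166 @ $18 = $9,760
Ending inventory: 41 @ $17 + 110 @ $18 = $2,677

Ending inventory = $2,677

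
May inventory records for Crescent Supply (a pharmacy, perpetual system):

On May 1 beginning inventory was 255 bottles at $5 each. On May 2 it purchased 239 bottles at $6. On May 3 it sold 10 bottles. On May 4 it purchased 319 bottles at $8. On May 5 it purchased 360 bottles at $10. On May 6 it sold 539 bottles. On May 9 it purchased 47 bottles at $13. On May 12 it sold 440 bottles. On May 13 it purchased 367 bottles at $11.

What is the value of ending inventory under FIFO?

Ending inventory = $6,488

May 3, 10 sold [FIFO — oldest first]: 10 @ $5 = $50
May 6, 539 sold [FIFO — oldest first]: 245 @ $5 + 239 @ $6 + 55 @ $8 = $3,099
May 12, 440 sold [FIFO — oldest first]: 264 @ $8 + 176 @ $10 = $3,872
Total COGS = $50 + $3,099 + $3,872 = $7,021
Ending inventory: 184 @ $10 + 47 @ $13 + 367 @ $11 = $6,488
Check: goods available $13,509 = COGS $7,021 + ending $6,488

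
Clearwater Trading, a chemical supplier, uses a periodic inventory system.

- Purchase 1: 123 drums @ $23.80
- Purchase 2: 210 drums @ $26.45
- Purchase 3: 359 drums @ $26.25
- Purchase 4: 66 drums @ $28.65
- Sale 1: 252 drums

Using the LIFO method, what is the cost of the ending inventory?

Ending inventory = $13,023.15

Sale 1 (252) [LIFO — newest first]: 66 @ $28.65 + 186 @ $26.25 = $6,773.40
Ending inventory: 123 @ $23.80 + 210 @ $26.45 + 173 @ $26.25 = $13,023.15
Check: goods available $19,796.55 = COGS $6,773.40 + ending $13,023.15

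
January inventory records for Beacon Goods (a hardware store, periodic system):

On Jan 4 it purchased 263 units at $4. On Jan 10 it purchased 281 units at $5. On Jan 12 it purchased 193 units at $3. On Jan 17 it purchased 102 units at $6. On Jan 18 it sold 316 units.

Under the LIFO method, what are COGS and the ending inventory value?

COGS = $1,296; ending inventory = $2,352

Jan 18, 316 sold [LIFO — newest first]: 102 @ $6 + 193 @ $3 + 21 @ $5 = $1,296
Ending inventory: 263 @ $4 + 260 @ $5 = $2,352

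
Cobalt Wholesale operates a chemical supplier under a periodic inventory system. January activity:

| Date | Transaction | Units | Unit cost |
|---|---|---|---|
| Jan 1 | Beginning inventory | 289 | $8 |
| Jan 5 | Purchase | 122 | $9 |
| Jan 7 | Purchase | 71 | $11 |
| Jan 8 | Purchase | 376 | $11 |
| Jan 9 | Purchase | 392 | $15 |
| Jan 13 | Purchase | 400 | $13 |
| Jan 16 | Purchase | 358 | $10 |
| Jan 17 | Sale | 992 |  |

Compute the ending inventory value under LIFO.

Ending inventory = $10,697

Jan 17, 992 sold [LIFO — newest first]: 358 @ $10 + 400 @ $13 + 234 @ $15 = $12,290
Ending inventory: 289 @ $8 + 122 @ $9 + 71 @ $11 + 376 @ $11 + 158 @ $15 = $10,697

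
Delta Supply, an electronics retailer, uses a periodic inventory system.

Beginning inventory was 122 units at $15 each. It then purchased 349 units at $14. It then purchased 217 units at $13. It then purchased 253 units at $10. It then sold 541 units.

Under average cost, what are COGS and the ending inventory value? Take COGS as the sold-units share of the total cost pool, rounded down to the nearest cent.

Sale 1, sell 541: 541/941 × $12,067.00 → $6,937.56
Ending inventory (cost pool remaining) = $5,129.44

COGS = $6,937.56; ending inventory = $5,129.44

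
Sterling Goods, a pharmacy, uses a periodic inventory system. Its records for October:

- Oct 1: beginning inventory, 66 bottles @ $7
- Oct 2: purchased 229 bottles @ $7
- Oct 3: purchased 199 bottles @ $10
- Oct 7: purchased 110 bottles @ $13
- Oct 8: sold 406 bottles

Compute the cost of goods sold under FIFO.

COGS = $3,175

Oct 8, 406 sold [FIFO — oldest first]: 66 @ $7 + 229 @ $7 + 111 @ $10 = $3,175
Ending inventory: 88 @ $10 + 110 @ $13 = $2,310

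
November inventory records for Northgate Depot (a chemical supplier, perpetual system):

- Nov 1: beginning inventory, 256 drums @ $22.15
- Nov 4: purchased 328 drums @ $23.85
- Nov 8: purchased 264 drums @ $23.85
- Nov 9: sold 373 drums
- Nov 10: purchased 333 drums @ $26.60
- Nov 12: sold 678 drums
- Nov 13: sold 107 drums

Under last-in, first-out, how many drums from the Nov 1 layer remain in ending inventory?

23

Nov 9, 373 sold [LIFO — newest first]: 264 @ $23.85 + 109 @ $23.85 = $8,896.05
Nov 12, 678 sold [LIFO — newest first]: 333 @ $26.60 + 219 @ $23.85 + 126 @ $22.15 = $16,871.85
Nov 13, 107 sold [LIFO — newest first]: 107 @ $22.15 = $2,370.05
Total COGS = $8,896.05 + $16,871.85 + $2,370.05 = $28,137.95
Ending inventory: 23 @ $22.15 = $509.45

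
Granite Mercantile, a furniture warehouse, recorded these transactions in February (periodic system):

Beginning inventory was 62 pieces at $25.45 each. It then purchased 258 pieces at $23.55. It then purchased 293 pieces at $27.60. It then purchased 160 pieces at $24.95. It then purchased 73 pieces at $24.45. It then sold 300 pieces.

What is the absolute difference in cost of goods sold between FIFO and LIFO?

$443.25

FIFO COGS: 62 @ $25.45 + 238 @ $23.55 = $7,182.80
LIFO COGS: 73 @ $24.45 + 160 @ $24.95 + 67 @ $27.60 = $7,626.05
Difference = |$7,182.80 − $7,626.05| = $443.25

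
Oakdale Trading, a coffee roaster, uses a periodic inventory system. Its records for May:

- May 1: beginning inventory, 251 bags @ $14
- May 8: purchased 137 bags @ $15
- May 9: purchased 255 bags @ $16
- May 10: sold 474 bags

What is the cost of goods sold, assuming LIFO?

COGS = $7,283

May 10, 474 sold [LIFO — newest first]: 255 @ $16 + 137 @ $15 + 82 @ $14 = $7,283
Ending inventory: 169 @ $14 = $2,366
Check: goods available $9,649 = COGS $7,283 + ending $2,366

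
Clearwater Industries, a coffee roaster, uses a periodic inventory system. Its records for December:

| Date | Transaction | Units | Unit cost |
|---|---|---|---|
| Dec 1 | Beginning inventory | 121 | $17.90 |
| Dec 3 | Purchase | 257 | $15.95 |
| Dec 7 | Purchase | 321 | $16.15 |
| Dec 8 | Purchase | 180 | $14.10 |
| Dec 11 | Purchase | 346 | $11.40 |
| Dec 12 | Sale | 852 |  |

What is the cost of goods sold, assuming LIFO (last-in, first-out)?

COGS = $11,746.30

Dec 12, 852 sold [LIFO — newest first]: 346 @ $11.40 + 180 @ $14.10 + 321 @ $16.15 + 5 @ $15.95 = $11,746.30
Ending inventory: 121 @ $17.90 + 252 @ $15.95 = $6,185.30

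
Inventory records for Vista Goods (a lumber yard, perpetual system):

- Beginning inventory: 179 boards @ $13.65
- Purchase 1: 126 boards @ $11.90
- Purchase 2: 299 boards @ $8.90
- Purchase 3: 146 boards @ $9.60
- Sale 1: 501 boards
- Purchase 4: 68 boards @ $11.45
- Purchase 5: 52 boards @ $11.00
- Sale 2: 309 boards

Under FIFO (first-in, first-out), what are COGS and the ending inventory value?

Sale 1 (501) [FIFO — oldest first]: 179 @ $13.65 + 126 @ $11.90 + 196 @ $8.90 = $5,687.15
Sale 2 (309) [FIFO — oldest first]: 103 @ $8.90 + 146 @ $9.60 + 60 @ $11.45 = $3,005.30
Total COGS = $5,687.15 + $3,005.30 = $8,692.45
Ending inventory: 8 @ $11.45 + 52 @ $11.00 = $663.60

COGS = $8,692.45; ending inventory = $663.60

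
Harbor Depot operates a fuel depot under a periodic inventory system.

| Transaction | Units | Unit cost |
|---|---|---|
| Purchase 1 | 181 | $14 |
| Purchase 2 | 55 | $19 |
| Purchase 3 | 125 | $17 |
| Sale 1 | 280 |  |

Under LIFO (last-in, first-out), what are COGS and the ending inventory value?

COGS = $4,570; ending inventory = $1,134

Sale 1 (280) [LIFO — newest first]: 125 @ $17 + 55 @ $19 + 100 @ $14 = $4,570
Ending inventory: 81 @ $14 = $1,134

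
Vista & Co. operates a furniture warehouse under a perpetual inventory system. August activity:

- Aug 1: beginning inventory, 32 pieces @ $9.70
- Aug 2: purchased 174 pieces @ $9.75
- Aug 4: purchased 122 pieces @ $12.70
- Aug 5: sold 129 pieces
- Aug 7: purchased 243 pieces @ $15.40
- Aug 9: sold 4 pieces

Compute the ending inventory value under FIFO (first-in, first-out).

Ending inventory = $6,003.35

Aug 5, 129 sold [FIFO — oldest first]: 32 @ $9.70 + 97 @ $9.75 = $1,256.15
Aug 9, 4 sold [FIFO — oldest first]: 4 @ $9.75 = $39.00
Total COGS = $1,256.15 + $39.00 = $1,295.15
Ending inventory: 73 @ $9.75 + 122 @ $12.70 + 243 @ $15.40 = $6,003.35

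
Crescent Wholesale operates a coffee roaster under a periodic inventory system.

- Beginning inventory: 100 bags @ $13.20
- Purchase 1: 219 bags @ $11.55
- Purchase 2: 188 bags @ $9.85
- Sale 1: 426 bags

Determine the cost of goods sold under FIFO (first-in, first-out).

COGS = $4,903.40

Sale 1 (426) [FIFO — oldest first]: 100 @ $13.20 + 219 @ $11.55 + 107 @ $9.85 = $4,903.40
Ending inventory: 81 @ $9.85 = $797.85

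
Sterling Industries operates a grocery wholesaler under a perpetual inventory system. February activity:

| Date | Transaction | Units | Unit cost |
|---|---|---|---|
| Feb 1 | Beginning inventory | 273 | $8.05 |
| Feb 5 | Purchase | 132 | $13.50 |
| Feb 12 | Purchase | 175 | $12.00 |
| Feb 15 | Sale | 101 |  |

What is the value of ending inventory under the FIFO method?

Ending inventory = $5,266.60

Feb 15, 101 sold [FIFO — oldest first]: 101 @ $8.05 = $813.05
Ending inventory: 172 @ $8.05 + 132 @ $13.50 + 175 @ $12.00 = $5,266.60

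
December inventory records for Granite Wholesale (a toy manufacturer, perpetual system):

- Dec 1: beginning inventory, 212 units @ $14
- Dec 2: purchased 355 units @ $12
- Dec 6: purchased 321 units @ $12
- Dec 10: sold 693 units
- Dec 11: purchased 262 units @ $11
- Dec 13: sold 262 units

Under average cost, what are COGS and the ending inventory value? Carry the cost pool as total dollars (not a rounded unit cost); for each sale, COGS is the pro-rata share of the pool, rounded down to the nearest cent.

COGS = $11,694.06; ending inventory = $2,267.94

After Dec 1: 212 on hand, pool $2,968.00 (≈ $14.0000 each)
After Dec 2: 567 on hand, pool $7,228.00 (≈ $12.7478 each)
After Dec 6: 888 on hand, pool $11,080.00 (≈ $12.4775 each)
Dec 10, sell 693: 693/888 × $11,080.00 → $8,646.89
After Dec 11: 457 on hand, pool $5,315.11 (≈ $11.6304 each)
Dec 13, sell 262: 262/457 × $5,315.11 → $3,047.17
Total COGS = $8,646.89 + $3,047.17 = $11,694.06
Ending inventory (cost pool remaining) = $2,267.94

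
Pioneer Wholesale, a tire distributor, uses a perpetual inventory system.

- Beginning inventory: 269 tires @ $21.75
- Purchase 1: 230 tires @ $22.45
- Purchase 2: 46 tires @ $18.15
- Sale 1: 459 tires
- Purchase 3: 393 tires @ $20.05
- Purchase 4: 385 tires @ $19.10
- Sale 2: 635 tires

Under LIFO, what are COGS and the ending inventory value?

Sale 1 (459) [LIFO — newest first]: 46 @ $18.15 + 230 @ $22.45 + 183 @ $21.75 = $9,978.65
Sale 2 (635) [LIFO — newest first]: 385 @ $19.10 + 250 @ $20.05 = $12,366.00
Total COGS = $9,978.65 + $12,366.00 = $22,344.65
Ending inventory: 86 @ $21.75 + 143 @ $20.05 = $4,737.65

COGS = $22,344.65; ending inventory = $4,737.65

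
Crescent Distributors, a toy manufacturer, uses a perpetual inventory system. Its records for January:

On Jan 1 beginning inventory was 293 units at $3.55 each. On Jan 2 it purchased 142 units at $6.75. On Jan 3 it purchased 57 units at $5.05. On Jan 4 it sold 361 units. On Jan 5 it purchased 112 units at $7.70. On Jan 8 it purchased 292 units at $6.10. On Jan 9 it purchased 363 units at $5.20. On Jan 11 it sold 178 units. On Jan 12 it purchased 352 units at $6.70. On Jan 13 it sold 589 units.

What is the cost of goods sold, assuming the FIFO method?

COGS = $6,136.50

Jan 4, 361 sold [FIFO — oldest first]: 293 @ $3.55 + 68 @ $6.75 = $1,499.15
Jan 11, 178 sold [FIFO — oldest first]: 74 @ $6.75 + 57 @ $5.05 + 47 @ $7.70 = $1,149.25
Jan 13, 589 sold [FIFO — oldest first]: 65 @ $7.70 + 292 @ $6.10 + 232 @ $5.20 = $3,488.10
Total COGS = $1,499.15 + $1,149.25 + $3,488.10 = $6,136.50
Ending inventory: 131 @ $5.20 + 352 @ $6.70 = $3,039.60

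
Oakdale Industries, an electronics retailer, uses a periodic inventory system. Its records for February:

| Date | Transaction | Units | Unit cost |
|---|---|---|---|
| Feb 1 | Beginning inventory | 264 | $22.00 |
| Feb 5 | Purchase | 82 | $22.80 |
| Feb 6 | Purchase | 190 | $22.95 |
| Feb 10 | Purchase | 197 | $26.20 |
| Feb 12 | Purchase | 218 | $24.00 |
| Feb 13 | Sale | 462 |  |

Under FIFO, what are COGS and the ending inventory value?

COGS = $10,339.80; ending inventory = $12,091.70

Feb 13, 462 sold [FIFO — oldest first]: 264 @ $22.00 + 82 @ $22.80 + 116 @ $22.95 = $10,339.80
Ending inventory: 74 @ $22.95 + 197 @ $26.20 + 218 @ $24.00 = $12,091.70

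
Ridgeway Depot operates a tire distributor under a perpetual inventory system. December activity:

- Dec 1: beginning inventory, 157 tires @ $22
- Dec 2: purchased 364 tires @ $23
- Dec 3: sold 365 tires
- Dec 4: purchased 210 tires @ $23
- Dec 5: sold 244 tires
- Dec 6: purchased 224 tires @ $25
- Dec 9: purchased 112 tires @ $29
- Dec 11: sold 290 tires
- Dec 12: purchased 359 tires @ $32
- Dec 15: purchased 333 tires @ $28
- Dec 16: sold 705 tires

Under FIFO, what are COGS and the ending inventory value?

Dec 3, 365 sold [FIFO — oldest first]: 157 @ $22 + 208 @ $23 = $8,238
Dec 5, 244 sold [FIFO — oldest first]: 156 @ $23 + 88 @ $23 = $5,612
Dec 11, 290 sold [FIFO — oldest first]: 122 @ $23 + 168 @ $25 = $7,006
Dec 16, 705 sold [FIFO — oldest first]: 56 @ $25 + 112 @ $29 + 359 @ $32 + 178 @ $28 = $21,120
Total COGS = $8,238 + $5,612 + $7,006 + $21,120 = $41,976
Ending inventory: 155 @ $28 = $4,340

COGS = $41,976; ending inventory = $4,340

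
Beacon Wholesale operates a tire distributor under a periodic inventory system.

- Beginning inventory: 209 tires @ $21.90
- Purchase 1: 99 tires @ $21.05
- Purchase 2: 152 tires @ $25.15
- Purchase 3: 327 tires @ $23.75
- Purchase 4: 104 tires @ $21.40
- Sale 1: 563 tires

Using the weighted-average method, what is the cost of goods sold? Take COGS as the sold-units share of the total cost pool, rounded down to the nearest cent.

Sale 1, sell 563: 563/891 × $20,475.70 → $12,938.06
Ending inventory (cost pool remaining) = $7,537.64

COGS = $12,938.06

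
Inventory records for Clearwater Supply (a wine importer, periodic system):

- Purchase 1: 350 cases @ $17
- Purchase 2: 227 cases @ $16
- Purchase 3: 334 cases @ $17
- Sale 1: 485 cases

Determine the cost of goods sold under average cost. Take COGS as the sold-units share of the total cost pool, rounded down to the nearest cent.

COGS = $8,124.14

Sale 1, sell 485: 485/911 × $15,260.00 → $8,124.14
Ending inventory (cost pool remaining) = $7,135.86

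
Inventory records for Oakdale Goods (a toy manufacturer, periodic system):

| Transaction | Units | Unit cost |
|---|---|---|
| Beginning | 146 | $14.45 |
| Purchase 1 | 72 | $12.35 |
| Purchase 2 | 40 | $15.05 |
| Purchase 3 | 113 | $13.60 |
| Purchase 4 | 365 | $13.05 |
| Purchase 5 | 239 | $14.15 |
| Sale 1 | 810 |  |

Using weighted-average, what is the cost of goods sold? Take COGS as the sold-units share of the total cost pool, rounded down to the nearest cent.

Sale 1, sell 810: 810/975 × $13,282.80 → $11,034.94
Ending inventory (cost pool remaining) = $2,247.86

COGS = $11,034.94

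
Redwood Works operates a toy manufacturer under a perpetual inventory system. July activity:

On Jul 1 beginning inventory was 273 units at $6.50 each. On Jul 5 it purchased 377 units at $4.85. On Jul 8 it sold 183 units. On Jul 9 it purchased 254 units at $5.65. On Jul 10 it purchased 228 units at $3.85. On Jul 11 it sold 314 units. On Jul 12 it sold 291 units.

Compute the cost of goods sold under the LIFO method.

COGS = $3,797.00

Jul 8, 183 sold [LIFO — newest first]: 183 @ $4.85 = $887.55
Jul 11, 314 sold [LIFO — newest first]: 228 @ $3.85 + 86 @ $5.65 = $1,363.70
Jul 12, 291 sold [LIFO — newest first]: 168 @ $5.65 + 123 @ $4.85 = $1,545.75
Total COGS = $887.55 + $1,363.70 + $1,545.75 = $3,797.00
Ending inventory: 273 @ $6.50 + 71 @ $4.85 = $2,118.85
Check: goods available $5,915.85 = COGS $3,797.00 + ending $2,118.85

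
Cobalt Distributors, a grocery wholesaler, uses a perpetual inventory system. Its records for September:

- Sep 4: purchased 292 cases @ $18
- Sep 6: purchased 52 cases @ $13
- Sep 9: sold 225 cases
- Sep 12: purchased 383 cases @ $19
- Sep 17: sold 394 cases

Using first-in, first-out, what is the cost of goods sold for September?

COGS = $11,157

Sep 9, 225 sold [FIFO — oldest first]: 225 @ $18 = $4,050
Sep 17, 394 sold [FIFO — oldest first]: 67 @ $18 + 52 @ $13 + 275 @ $19 = $7,107
Total COGS = $4,050 + $7,107 = $11,157
Ending inventory: 108 @ $19 = $2,052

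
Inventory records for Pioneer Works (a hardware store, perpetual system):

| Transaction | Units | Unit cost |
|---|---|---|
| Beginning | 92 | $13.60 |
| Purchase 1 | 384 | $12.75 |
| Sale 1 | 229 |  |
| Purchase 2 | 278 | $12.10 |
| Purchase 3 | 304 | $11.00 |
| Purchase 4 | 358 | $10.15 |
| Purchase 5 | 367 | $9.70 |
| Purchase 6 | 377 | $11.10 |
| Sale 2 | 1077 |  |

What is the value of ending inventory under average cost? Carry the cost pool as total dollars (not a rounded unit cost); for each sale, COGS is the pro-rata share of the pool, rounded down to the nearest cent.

After Beginning: 92 on hand, pool $1,251.20 (≈ $13.6000 each)
After Purchase 1: 476 on hand, pool $6,147.20 (≈ $12.9143 each)
Sale 1, sell 229: 229/476 × $6,147.20 → $2,957.37
After Purchase 2: 525 on hand, pool $6,553.63 (≈ $12.4831 each)
After Purchase 3: 829 on hand, pool $9,897.63 (≈ $11.9392 each)
After Purchase 4: 1187 on hand, pool $13,531.33 (≈ $11.3996 each)
After Purchase 5: 1554 on hand, pool $17,091.23 (≈ $10.9982 each)
After Purchase 6: 1931 on hand, pool $21,275.93 (≈ $11.0181 each)
Sale 2, sell 1077: 1077/1931 × $21,275.93 → $11,866.48
Total COGS = $2,957.37 + $11,866.48 = $14,823.85
Ending inventory (cost pool remaining) = $9,409.45
Check: goods available $24,233.30 = COGS $14,823.85 + ending $9,409.45

Ending inventory = $9,409.45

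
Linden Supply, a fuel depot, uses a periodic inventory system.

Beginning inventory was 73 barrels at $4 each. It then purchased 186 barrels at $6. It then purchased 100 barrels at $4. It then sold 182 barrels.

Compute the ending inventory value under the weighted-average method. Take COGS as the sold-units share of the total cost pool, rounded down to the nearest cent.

Ending inventory = $891.41

Sale 1, sell 182: 182/359 × $1,808.00 → $916.59
Ending inventory (cost pool remaining) = $891.41
Check: goods available $1,808.00 = COGS $916.59 + ending $891.41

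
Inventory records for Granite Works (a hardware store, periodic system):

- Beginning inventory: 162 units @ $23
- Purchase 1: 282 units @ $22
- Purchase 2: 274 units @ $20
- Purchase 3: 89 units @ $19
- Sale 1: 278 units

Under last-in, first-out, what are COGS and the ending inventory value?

COGS = $5,471; ending inventory = $11,630

Sale 1 (278) [LIFO — newest first]: 89 @ $19 + 189 @ $20 = $5,471
Ending inventory: 162 @ $23 + 282 @ $22 + 85 @ $20 = $11,630
Check: goods available $17,101 = COGS $5,471 + ending $11,630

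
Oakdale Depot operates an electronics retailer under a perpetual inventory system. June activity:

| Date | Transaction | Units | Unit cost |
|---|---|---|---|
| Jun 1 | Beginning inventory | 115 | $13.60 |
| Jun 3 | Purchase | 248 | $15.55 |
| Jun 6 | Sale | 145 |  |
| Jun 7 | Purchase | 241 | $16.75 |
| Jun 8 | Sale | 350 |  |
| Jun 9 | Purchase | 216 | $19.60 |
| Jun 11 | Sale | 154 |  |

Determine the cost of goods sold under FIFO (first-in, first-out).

Jun 6, 145 sold [FIFO — oldest first]: 115 @ $13.60 + 30 @ $15.55 = $2,030.50
Jun 8, 350 sold [FIFO — oldest first]: 218 @ $15.55 + 132 @ $16.75 = $5,600.90
Jun 11, 154 sold [FIFO — oldest first]: 109 @ $16.75 + 45 @ $19.60 = $2,707.75
Total COGS = $2,030.50 + $5,600.90 + $2,707.75 = $10,339.15
Ending inventory: 171 @ $19.60 = $3,351.60
Check: goods available $13,690.75 = COGS $10,339.15 + ending $3,351.60

COGS = $10,339.15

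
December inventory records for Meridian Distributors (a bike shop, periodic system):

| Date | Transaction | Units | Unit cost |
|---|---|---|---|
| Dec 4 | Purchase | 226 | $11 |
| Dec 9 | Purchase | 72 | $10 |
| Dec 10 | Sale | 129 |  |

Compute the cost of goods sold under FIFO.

COGS = $1,419

Dec 10, 129 sold [FIFO — oldest first]: 129 @ $11 = $1,419
Ending inventory: 97 @ $11 + 72 @ $10 = $1,787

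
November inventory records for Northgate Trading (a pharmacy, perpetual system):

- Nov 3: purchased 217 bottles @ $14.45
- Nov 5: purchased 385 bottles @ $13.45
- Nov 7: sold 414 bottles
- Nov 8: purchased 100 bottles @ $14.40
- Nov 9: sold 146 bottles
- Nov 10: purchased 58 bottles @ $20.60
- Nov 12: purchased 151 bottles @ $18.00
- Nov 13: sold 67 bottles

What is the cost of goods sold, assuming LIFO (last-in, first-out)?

Nov 7, 414 sold [LIFO — newest first]: 385 @ $13.45 + 29 @ $14.45 = $5,597.30
Nov 9, 146 sold [LIFO — newest first]: 100 @ $14.40 + 46 @ $14.45 = $2,104.70
Nov 13, 67 sold [LIFO — newest first]: 67 @ $18.00 = $1,206.00
Total COGS = $5,597.30 + $2,104.70 + $1,206.00 = $8,908.00
Ending inventory: 142 @ $14.45 + 58 @ $20.60 + 84 @ $18.00 = $4,758.70

COGS = $8,908.00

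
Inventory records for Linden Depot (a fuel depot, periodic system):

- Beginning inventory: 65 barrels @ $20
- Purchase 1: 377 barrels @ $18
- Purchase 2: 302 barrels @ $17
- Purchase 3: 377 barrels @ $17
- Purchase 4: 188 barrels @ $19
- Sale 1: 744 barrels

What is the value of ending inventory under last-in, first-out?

Sale 1 (744) [LIFO — newest first]: 188 @ $19 + 377 @ $17 + 179 @ $17 = $13,024
Ending inventory: 65 @ $20 + 377 @ $18 + 123 @ $17 = $10,177

Ending inventory = $10,177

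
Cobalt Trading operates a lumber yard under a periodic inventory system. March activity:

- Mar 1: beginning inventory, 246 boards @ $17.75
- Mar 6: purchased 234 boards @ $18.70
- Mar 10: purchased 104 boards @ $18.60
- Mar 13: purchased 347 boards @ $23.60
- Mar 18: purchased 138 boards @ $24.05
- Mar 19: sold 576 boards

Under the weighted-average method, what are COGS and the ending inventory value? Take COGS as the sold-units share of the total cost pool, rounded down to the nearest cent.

Mar 19, sell 576: 576/1069 × $22,184.80 → $11,953.64
Ending inventory (cost pool remaining) = $10,231.16
Check: goods available $22,184.80 = COGS $11,953.64 + ending $10,231.16

COGS = $11,953.64; ending inventory = $10,231.16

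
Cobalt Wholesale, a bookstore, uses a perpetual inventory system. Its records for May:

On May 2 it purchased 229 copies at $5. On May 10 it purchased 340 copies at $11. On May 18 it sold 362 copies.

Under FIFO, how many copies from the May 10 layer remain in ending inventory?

207

May 18, 362 sold [FIFO — oldest first]: 229 @ $5 + 133 @ $11 = $2,608
Ending inventory: 207 @ $11 = $2,277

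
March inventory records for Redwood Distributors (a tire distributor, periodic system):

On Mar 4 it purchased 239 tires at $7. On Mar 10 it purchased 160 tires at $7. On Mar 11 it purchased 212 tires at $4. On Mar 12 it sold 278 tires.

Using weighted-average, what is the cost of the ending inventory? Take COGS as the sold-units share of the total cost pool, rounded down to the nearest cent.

Ending inventory = $1,984.38

Mar 12, sell 278: 278/611 × $3,641.00 → $1,656.62
Ending inventory (cost pool remaining) = $1,984.38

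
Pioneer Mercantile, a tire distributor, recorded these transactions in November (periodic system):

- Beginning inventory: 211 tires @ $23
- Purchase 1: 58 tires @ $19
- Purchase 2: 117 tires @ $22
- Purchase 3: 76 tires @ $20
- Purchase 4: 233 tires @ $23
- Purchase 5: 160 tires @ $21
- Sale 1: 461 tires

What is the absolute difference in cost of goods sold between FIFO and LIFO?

$50

FIFO COGS: 211 @ $23 + 58 @ $19 + 117 @ $22 + 75 @ $20 = $10,029
LIFO COGS: 160 @ $21 + 233 @ $23 + 68 @ $20 = $10,079
Difference = |$10,029 − $10,079| = $50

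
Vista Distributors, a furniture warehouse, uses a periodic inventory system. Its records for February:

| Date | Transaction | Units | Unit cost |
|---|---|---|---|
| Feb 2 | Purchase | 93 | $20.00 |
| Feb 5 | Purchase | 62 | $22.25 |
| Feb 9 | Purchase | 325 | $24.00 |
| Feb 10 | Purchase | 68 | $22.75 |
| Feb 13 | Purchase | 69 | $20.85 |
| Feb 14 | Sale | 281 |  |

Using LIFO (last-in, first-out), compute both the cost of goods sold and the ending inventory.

Feb 14, 281 sold [LIFO — newest first]: 69 @ $20.85 + 68 @ $22.75 + 144 @ $24.00 = $6,441.65
Ending inventory: 93 @ $20.00 + 62 @ $22.25 + 181 @ $24.00 = $7,583.50

COGS = $6,441.65; ending inventory = $7,583.50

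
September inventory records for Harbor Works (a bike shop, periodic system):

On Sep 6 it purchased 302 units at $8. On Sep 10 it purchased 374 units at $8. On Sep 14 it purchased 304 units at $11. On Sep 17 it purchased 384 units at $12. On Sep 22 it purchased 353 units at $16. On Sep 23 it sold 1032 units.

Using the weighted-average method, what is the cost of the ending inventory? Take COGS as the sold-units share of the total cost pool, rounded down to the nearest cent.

Ending inventory = $7,583.28

Sep 23, sell 1032: 1032/1717 × $19,008.00 → $11,424.72
Ending inventory (cost pool remaining) = $7,583.28
Check: goods available $19,008.00 = COGS $11,424.72 + ending $7,583.28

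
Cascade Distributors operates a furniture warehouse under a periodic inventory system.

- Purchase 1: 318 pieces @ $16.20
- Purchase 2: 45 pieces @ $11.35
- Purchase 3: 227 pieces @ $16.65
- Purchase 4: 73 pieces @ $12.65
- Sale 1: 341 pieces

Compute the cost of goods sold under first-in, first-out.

COGS = $5,412.65

Sale 1 (341) [FIFO — oldest first]: 318 @ $16.20 + 23 @ $11.35 = $5,412.65
Ending inventory: 22 @ $11.35 + 227 @ $16.65 + 73 @ $12.65 = $4,952.70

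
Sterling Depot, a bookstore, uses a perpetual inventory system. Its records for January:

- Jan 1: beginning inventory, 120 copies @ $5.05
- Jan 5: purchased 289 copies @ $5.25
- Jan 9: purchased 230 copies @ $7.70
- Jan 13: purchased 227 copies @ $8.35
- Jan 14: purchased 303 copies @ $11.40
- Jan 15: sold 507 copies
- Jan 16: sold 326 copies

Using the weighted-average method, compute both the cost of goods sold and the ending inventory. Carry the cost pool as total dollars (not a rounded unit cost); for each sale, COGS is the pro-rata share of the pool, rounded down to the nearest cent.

After Jan 1: 120 on hand, pool $606.00 (≈ $5.0500 each)
After Jan 5: 409 on hand, pool $2,123.25 (≈ $5.1913 each)
After Jan 9: 639 on hand, pool $3,894.25 (≈ $6.0943 each)
After Jan 13: 866 on hand, pool $5,789.70 (≈ $6.6856 each)
After Jan 14: 1169 on hand, pool $9,243.90 (≈ $7.9075 each)
Jan 15, sell 507: 507/1169 × $9,243.90 → $4,009.11
Jan 16, sell 326: 326/662 × $5,234.79 → $2,577.85
Total COGS = $4,009.11 + $2,577.85 = $6,586.96
Ending inventory (cost pool remaining) = $2,656.94

COGS = $6,586.96; ending inventory = $2,656.94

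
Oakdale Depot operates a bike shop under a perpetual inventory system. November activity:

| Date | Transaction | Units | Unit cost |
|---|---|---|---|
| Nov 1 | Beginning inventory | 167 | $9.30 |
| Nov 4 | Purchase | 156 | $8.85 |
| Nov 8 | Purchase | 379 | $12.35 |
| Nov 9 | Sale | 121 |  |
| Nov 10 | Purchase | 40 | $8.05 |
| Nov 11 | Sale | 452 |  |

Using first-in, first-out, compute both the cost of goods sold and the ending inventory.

COGS = $6,021.20; ending inventory = $1,915.15

Nov 9, 121 sold [FIFO — oldest first]: 121 @ $9.30 = $1,125.30
Nov 11, 452 sold [FIFO — oldest first]: 46 @ $9.30 + 156 @ $8.85 + 250 @ $12.35 = $4,895.90
Total COGS = $1,125.30 + $4,895.90 = $6,021.20
Ending inventory: 129 @ $12.35 + 40 @ $8.05 = $1,915.15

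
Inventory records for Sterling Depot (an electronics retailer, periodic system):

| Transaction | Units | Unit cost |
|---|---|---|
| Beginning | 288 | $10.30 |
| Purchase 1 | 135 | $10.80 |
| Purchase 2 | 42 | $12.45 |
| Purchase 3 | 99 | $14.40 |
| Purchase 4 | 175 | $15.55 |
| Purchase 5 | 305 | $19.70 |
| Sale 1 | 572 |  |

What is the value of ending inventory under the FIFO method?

Sale 1 (572) [FIFO — oldest first]: 288 @ $10.30 + 135 @ $10.80 + 42 @ $12.45 + 99 @ $14.40 + 8 @ $15.55 = $6,497.30
Ending inventory: 167 @ $15.55 + 305 @ $19.70 = $8,605.35
Check: goods available $15,102.65 = COGS $6,497.30 + ending $8,605.35

Ending inventory = $8,605.35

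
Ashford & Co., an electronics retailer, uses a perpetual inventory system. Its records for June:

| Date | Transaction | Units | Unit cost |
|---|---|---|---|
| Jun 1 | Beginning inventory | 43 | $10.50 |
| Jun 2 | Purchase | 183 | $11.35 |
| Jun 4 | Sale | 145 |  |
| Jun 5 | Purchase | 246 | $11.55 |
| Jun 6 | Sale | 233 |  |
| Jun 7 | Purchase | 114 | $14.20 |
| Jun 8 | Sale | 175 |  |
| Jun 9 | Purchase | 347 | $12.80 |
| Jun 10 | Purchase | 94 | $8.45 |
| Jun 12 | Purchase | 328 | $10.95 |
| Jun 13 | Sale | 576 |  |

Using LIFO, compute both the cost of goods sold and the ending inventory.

Jun 4, 145 sold [LIFO — newest first]: 145 @ $11.35 = $1,645.75
Jun 6, 233 sold [LIFO — newest first]: 233 @ $11.55 = $2,691.15
Jun 8, 175 sold [LIFO — newest first]: 114 @ $14.20 + 13 @ $11.55 + 38 @ $11.35 + 10 @ $10.50 = $2,305.25
Jun 13, 576 sold [LIFO — newest first]: 328 @ $10.95 + 94 @ $8.45 + 154 @ $12.80 = $6,357.10
Total COGS = $1,645.75 + $2,691.15 + $2,305.25 + $6,357.10 = $12,999.25
Ending inventory: 33 @ $10.50 + 193 @ $12.80 = $2,816.90

COGS = $12,999.25; ending inventory = $2,816.90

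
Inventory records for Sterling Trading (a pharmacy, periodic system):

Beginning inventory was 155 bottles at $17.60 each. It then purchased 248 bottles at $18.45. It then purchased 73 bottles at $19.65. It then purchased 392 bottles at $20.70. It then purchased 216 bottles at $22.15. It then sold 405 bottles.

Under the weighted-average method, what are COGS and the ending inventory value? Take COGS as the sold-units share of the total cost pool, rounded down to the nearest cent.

COGS = $8,083.87; ending inventory = $13,552.98

Sale 1, sell 405: 405/1084 × $21,636.85 → $8,083.87
Ending inventory (cost pool remaining) = $13,552.98
Check: goods available $21,636.85 = COGS $8,083.87 + ending $13,552.98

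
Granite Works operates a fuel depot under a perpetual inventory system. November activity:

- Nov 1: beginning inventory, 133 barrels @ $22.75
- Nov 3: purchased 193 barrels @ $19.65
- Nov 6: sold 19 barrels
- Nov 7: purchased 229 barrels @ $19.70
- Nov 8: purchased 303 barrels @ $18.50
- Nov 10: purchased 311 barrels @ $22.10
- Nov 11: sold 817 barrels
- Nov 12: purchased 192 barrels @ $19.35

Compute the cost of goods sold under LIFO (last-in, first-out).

Nov 6, 19 sold [LIFO — newest first]: 19 @ $19.65 = $373.35
Nov 11, 817 sold [LIFO — newest first]: 311 @ $22.10 + 303 @ $18.50 + 203 @ $19.70 = $16,477.70
Total COGS = $373.35 + $16,477.70 = $16,851.05
Ending inventory: 133 @ $22.75 + 174 @ $19.65 + 26 @ $19.70 + 192 @ $19.35 = $10,672.25

COGS = $16,851.05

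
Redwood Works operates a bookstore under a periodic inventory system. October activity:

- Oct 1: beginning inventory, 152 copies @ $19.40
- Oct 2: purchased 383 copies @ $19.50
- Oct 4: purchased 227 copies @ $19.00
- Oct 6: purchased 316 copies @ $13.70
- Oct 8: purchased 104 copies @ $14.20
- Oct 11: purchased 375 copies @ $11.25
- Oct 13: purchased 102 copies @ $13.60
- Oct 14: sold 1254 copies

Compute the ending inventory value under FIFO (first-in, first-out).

Ending inventory = $4,795.95

Oct 14, 1254 sold [FIFO — oldest first]: 152 @ $19.40 + 383 @ $19.50 + 227 @ $19.00 + 316 @ $13.70 + 104 @ $14.20 + 72 @ $11.25 = $21,346.30
Ending inventory: 303 @ $11.25 + 102 @ $13.60 = $4,795.95
Check: goods available $26,142.25 = COGS $21,346.30 + ending $4,795.95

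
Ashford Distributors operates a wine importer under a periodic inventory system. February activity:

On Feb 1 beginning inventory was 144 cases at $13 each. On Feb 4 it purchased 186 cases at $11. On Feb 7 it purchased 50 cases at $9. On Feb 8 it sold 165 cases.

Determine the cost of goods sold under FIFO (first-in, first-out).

Feb 8, 165 sold [FIFO — oldest first]: 144 @ $13 + 21 @ $11 = $2,103
Ending inventory: 165 @ $11 + 50 @ $9 = $2,265

COGS = $2,103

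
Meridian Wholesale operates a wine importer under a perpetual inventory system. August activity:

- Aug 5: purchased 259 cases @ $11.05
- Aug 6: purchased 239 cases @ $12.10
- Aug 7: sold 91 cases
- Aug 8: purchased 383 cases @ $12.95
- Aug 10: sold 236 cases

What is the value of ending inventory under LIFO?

Ending inventory = $6,556.40

Aug 7, 91 sold [LIFO — newest first]: 91 @ $12.10 = $1,101.10
Aug 10, 236 sold [LIFO — newest first]: 236 @ $12.95 = $3,056.20
Total COGS = $1,101.10 + $3,056.20 = $4,157.30
Ending inventory: 259 @ $11.05 + 148 @ $12.10 + 147 @ $12.95 = $6,556.40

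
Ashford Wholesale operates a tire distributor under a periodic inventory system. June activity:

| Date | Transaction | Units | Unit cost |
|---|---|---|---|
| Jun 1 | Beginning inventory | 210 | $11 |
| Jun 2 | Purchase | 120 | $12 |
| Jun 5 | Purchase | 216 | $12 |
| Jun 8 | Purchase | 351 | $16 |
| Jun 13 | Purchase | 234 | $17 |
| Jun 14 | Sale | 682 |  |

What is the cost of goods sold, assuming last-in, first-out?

COGS = $10,758

Jun 14, 682 sold [LIFO — newest first]: 234 @ $17 + 351 @ $16 + 97 @ $12 = $10,758
Ending inventory: 210 @ $11 + 120 @ $12 + 119 @ $12 = $5,178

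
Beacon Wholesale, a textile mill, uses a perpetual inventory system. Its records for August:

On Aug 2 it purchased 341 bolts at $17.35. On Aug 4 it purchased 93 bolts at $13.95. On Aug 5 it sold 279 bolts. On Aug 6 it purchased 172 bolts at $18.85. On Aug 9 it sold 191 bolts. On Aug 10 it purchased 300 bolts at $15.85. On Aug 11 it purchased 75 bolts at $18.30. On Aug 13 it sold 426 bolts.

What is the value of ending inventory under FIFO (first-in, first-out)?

Ending inventory = $1,531.00

Aug 5, 279 sold [FIFO — oldest first]: 279 @ $17.35 = $4,840.65
Aug 9, 191 sold [FIFO — oldest first]: 62 @ $17.35 + 93 @ $13.95 + 36 @ $18.85 = $3,051.65
Aug 13, 426 sold [FIFO — oldest first]: 136 @ $18.85 + 290 @ $15.85 = $7,160.10
Total COGS = $4,840.65 + $3,051.65 + $7,160.10 = $15,052.40
Ending inventory: 10 @ $15.85 + 75 @ $18.30 = $1,531.00
Check: goods available $16,583.40 = COGS $15,052.40 + ending $1,531.00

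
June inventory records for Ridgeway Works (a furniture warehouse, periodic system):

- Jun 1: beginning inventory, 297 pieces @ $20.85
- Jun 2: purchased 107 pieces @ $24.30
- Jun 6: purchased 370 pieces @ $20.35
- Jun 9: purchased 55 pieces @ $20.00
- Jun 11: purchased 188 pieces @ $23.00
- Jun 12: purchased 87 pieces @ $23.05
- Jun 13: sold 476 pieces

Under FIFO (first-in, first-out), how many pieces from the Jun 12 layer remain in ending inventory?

87

Jun 13, 476 sold [FIFO — oldest first]: 297 @ $20.85 + 107 @ $24.30 + 72 @ $20.35 = $10,257.75
Ending inventory: 298 @ $20.35 + 55 @ $20.00 + 188 @ $23.00 + 87 @ $23.05 = $13,493.65
Check: goods available $23,751.40 = COGS $10,257.75 + ending $13,493.65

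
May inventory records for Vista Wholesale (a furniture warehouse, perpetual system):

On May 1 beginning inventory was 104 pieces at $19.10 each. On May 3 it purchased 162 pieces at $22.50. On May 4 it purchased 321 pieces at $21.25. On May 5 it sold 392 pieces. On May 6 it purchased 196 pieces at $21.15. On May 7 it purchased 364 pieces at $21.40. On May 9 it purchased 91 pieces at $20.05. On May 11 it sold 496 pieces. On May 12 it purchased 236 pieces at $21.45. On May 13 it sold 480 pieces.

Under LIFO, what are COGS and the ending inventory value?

May 5, 392 sold [LIFO — newest first]: 321 @ $21.25 + 71 @ $22.50 = $8,418.75
May 11, 496 sold [LIFO — newest first]: 91 @ $20.05 + 364 @ $21.40 + 41 @ $21.15 = $10,481.30
May 13, 480 sold [LIFO — newest first]: 236 @ $21.45 + 155 @ $21.15 + 89 @ $22.50 = $10,342.95
Total COGS = $8,418.75 + $10,481.30 + $10,342.95 = $29,243.00
Ending inventory: 104 @ $19.10 + 2 @ $22.50 = $2,031.40

COGS = $29,243.00; ending inventory = $2,031.40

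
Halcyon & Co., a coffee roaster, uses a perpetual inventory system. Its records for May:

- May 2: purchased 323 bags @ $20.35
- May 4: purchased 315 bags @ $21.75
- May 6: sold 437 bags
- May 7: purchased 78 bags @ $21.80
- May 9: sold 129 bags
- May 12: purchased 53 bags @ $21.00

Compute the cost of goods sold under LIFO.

COGS = $12,072.20

May 6, 437 sold [LIFO — newest first]: 315 @ $21.75 + 122 @ $20.35 = $9,333.95
May 9, 129 sold [LIFO — newest first]: 78 @ $21.80 + 51 @ $20.35 = $2,738.25
Total COGS = $9,333.95 + $2,738.25 = $12,072.20
Ending inventory: 150 @ $20.35 + 53 @ $21.00 = $4,165.50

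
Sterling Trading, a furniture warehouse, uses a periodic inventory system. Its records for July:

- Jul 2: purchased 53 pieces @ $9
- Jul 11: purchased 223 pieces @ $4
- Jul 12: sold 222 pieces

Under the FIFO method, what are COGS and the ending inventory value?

Jul 12, 222 sold [FIFO — oldest first]: 53 @ $9 + 169 @ $4 = $1,153
Ending inventory: 54 @ $4 = $216
Check: goods available $1,369 = COGS $1,153 + ending $216

COGS = $1,153; ending inventory = $216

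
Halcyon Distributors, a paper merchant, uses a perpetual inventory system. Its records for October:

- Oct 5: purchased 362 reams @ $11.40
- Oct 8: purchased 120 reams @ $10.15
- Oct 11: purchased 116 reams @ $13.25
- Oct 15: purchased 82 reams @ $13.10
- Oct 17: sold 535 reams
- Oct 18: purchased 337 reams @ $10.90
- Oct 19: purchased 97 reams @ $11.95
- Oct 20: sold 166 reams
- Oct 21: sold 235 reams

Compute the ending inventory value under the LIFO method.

Ending inventory = $2,012.70

Oct 17, 535 sold [LIFO — newest first]: 82 @ $13.10 + 116 @ $13.25 + 120 @ $10.15 + 217 @ $11.40 = $6,303.00
Oct 20, 166 sold [LIFO — newest first]: 97 @ $11.95 + 69 @ $10.90 = $1,911.25
Oct 21, 235 sold [LIFO — newest first]: 235 @ $10.90 = $2,561.50
Total COGS = $6,303.00 + $1,911.25 + $2,561.50 = $10,775.75
Ending inventory: 145 @ $11.40 + 33 @ $10.90 = $2,012.70
Check: goods available $12,788.45 = COGS $10,775.75 + ending $2,012.70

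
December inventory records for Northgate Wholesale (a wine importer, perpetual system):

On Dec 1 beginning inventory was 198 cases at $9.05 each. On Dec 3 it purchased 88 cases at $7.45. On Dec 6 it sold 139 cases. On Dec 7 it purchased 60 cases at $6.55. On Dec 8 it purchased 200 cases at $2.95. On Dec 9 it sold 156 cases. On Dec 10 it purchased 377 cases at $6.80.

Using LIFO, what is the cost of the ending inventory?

Dec 6, 139 sold [LIFO — newest first]: 88 @ $7.45 + 51 @ $9.05 = $1,117.15
Dec 9, 156 sold [LIFO — newest first]: 156 @ $2.95 = $460.20
Total COGS = $1,117.15 + $460.20 = $1,577.35
Ending inventory: 147 @ $9.05 + 60 @ $6.55 + 44 @ $2.95 + 377 @ $6.80 = $4,416.75
Check: goods available $5,994.10 = COGS $1,577.35 + ending $4,416.75

Ending inventory = $4,416.75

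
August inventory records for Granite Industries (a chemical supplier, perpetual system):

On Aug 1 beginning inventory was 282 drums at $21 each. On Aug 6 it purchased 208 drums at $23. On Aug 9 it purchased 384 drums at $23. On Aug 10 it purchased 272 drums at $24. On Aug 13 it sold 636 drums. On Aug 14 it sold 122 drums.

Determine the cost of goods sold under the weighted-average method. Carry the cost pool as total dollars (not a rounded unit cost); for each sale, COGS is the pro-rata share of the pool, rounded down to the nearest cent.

COGS = $17,240.85

After Aug 1: 282 on hand, pool $5,922.00 (≈ $21.0000 each)
After Aug 6: 490 on hand, pool $10,706.00 (≈ $21.8490 each)
After Aug 9: 874 on hand, pool $19,538.00 (≈ $22.3547 each)
After Aug 10: 1146 on hand, pool $26,066.00 (≈ $22.7452 each)
Aug 13, sell 636: 636/1146 × $26,066.00 → $14,465.94
Aug 14, sell 122: 122/510 × $11,600.06 → $2,774.91
Total COGS = $14,465.94 + $2,774.91 = $17,240.85
Ending inventory (cost pool remaining) = $8,825.15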